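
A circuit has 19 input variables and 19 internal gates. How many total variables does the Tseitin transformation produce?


The Tseitin transformation introduces one auxiliary variable per gate.
Total variables = inputs + gates = 19 + 19 = 38.

38


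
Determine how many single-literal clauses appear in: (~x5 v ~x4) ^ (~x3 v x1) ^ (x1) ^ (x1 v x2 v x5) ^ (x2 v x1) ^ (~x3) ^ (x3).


A unit clause contains exactly one literal.
Unit clauses found: (x1), (~x3), (x3).
Count = 3.

3


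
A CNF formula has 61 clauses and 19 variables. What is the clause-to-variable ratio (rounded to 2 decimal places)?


Clause-to-variable ratio = clauses / variables.
61 / 19 = 3.21.

3.21


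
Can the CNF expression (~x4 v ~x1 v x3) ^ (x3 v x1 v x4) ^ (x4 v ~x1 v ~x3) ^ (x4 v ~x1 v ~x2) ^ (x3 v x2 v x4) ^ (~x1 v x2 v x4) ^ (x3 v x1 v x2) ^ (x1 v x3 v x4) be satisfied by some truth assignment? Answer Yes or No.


Check all 16 possible truth assignments.
Number of satisfying assignments found: 7.
The formula is satisfiable.

Yes


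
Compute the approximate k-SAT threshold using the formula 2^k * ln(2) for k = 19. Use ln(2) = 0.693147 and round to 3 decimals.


Using the asymptotic formula: threshold ~ 2^k * ln(2).
2^19 = 524288.
524288 * 0.693147 = 363408.654.

363408.654


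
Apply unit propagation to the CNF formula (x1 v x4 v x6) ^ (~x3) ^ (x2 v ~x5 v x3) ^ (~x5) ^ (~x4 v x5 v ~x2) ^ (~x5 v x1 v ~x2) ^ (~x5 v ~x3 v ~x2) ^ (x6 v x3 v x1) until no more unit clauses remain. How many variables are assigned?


Unit propagation repeatedly assigns the literal in any unit clause, then simplifies.
Assignments in order: x3 = F, x5 = F.
No further unit clauses remain.
Total variables assigned = 2.

2


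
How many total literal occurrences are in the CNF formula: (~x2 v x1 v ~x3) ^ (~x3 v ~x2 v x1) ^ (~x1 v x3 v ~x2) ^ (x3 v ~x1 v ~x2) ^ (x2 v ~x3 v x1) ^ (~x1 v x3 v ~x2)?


Clause lengths: 3, 3, 3, 3, 3, 3.
Sum = 3 + 3 + 3 + 3 + 3 + 3 = 18.

18


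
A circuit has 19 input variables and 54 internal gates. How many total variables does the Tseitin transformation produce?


The Tseitin transformation introduces one auxiliary variable per gate.
Total variables = inputs + gates = 19 + 54 = 73.

73


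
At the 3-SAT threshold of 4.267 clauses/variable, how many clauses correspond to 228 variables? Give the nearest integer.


The 3-SAT phase transition occurs at approximately 4.267 clauses per variable.
m = 4.267 * 228 = 972.876.
Rounded to nearest integer: 973.

973


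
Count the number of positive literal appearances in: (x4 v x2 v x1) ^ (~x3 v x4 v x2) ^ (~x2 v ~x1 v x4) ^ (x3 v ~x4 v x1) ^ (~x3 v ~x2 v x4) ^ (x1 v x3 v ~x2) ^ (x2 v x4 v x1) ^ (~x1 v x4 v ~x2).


Scan each clause for unnegated literals.
Clause 1: 3 positive; Clause 2: 2 positive; Clause 3: 1 positive; Clause 4: 2 positive; Clause 5: 1 positive; Clause 6: 2 positive; Clause 7: 3 positive; Clause 8: 1 positive.
Total positive literal occurrences = 15.

15


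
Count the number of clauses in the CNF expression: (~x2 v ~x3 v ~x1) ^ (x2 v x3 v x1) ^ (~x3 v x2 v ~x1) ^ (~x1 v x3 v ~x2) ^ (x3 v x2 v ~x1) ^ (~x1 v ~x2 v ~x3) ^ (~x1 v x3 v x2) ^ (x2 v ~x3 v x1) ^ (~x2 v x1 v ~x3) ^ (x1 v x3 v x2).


Each group enclosed in parentheses joined by ^ is one clause.
Counting the conjuncts: 10 clauses.

10


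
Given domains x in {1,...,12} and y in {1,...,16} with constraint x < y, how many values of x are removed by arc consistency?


For the constraint x < y, x needs a supporting value in y's domain.
x can be at most 15 (one less than y's maximum).
Valid x values from domain: 12 out of 12.
Pruned = 12 - 12 = 0.

0


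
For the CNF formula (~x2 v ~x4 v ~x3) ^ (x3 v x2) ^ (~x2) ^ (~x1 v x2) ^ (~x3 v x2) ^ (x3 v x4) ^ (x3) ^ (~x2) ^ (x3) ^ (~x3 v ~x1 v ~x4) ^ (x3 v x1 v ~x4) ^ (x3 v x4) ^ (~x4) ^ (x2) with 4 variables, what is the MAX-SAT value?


Enumerate all 16 truth assignments.
For each, count how many of the 14 clauses are satisfied.
The formula is not fully satisfiable, so the maximum is below 14.
Maximum simultaneously satisfiable clauses = 12.

12


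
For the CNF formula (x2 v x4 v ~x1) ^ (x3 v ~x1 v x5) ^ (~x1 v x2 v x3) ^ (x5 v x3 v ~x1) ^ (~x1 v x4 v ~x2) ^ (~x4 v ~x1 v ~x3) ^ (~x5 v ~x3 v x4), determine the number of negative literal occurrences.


Scan each clause for negated literals.
Clause 1: 1 negative; Clause 2: 1 negative; Clause 3: 1 negative; Clause 4: 1 negative; Clause 5: 2 negative; Clause 6: 3 negative; Clause 7: 2 negative.
Total negative literal occurrences = 11.

11


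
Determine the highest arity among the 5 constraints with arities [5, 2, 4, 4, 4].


The arities are: 5, 2, 4, 4, 4.
Scan for the maximum value.
Maximum arity = 5.

5


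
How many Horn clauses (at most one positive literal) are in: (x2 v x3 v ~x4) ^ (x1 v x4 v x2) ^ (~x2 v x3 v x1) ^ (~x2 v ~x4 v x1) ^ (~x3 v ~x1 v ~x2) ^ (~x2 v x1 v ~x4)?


A Horn clause has at most one positive literal.
Clause 1: 2 positive lit(s) -> not Horn
Clause 2: 3 positive lit(s) -> not Horn
Clause 3: 2 positive lit(s) -> not Horn
Clause 4: 1 positive lit(s) -> Horn
Clause 5: 0 positive lit(s) -> Horn
Clause 6: 1 positive lit(s) -> Horn
Total Horn clauses = 3.

3


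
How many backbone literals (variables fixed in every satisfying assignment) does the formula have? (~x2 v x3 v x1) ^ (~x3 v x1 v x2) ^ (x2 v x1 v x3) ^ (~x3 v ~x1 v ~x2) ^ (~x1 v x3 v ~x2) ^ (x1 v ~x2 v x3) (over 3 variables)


Find all satisfying assignments: 3 model(s).
Check which variables have the same value in every model.
No variable is fixed across all models.
Backbone size = 0.

0


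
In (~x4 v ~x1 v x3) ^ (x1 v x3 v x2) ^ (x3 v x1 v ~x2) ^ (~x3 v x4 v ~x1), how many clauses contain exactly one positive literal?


A definite clause has exactly one positive literal.
Clause 1: 1 positive -> definite
Clause 2: 3 positive -> not definite
Clause 3: 2 positive -> not definite
Clause 4: 1 positive -> definite
Definite clause count = 2.

2


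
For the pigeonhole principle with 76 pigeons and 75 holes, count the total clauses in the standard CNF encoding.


The PHP encoding has two parts:
1) At-least-one-hole clauses: 76 (one per pigeon, each with 75 literals).
2) At-most-one-pigeon-per-hole clauses: 75 holes * C(76,2) = 75 * 2850 = 213750.
Total clauses = 76 + 213750 = 213826.

213826


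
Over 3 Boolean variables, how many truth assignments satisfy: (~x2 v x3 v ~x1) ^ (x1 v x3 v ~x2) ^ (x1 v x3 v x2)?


Enumerate all 8 truth assignments over 3 variables.
Test each against every clause.
Satisfying assignments found: 5.

5


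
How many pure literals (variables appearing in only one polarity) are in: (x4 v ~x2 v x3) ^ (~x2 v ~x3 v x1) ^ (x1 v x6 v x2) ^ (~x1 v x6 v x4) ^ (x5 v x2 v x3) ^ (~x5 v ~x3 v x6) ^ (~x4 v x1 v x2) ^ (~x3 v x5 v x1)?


A pure literal appears in only one polarity across all clauses.
Pure literals: x6 (positive only).
Count = 1.

1


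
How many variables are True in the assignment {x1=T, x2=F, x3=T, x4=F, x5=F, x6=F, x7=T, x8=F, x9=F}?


The weight is the number of variables assigned True.
True variables: x1, x3, x7.
Weight = 3.

3


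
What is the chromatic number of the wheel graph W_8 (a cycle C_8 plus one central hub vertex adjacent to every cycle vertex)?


W_8 consists of the cycle C_8 together with a hub vertex adjacent to every cycle vertex.
The cycle C_8 needs 2 colors (even cycle -> 2).
The hub is adjacent to every cycle vertex, so it must receive a new color distinct from all of them.
Chromatic number = 2 + 1 = 3.

3


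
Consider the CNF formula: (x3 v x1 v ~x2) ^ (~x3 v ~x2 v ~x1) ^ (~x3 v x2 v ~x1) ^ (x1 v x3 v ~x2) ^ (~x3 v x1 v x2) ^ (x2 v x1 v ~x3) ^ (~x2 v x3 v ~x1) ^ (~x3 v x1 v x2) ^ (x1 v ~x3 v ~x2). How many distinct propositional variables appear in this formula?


Identify each distinct variable in the formula.
Variables found: x1, x2, x3.
Total distinct variables = 3.

3


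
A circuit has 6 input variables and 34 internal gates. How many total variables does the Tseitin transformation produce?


The Tseitin transformation introduces one auxiliary variable per gate.
Total variables = inputs + gates = 6 + 34 = 40.

40


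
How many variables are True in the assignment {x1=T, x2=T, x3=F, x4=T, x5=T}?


The weight is the number of variables assigned True.
True variables: x1, x2, x4, x5.
Weight = 4.

4


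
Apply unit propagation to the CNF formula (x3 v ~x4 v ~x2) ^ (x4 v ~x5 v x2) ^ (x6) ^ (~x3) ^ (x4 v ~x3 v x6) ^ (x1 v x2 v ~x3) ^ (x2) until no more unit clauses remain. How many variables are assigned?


Unit propagation repeatedly assigns the literal in any unit clause, then simplifies.
Assignments in order: x6 = T, x3 = F, x2 = T, x4 = F.
No further unit clauses remain.
Total variables assigned = 4.

4


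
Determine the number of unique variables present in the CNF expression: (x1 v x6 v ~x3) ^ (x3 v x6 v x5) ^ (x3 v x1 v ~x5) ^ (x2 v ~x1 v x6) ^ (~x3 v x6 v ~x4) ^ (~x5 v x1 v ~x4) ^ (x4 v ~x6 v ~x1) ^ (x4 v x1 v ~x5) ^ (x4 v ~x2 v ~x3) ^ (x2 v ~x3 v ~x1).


Identify each distinct variable in the formula.
Variables found: x1, x2, x3, x4, x5, x6.
Total distinct variables = 6.

6


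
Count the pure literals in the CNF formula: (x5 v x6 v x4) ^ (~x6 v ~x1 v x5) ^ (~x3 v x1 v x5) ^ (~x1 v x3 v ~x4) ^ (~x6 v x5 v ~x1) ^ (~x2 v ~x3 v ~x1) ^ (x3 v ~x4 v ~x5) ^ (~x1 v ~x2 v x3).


A pure literal appears in only one polarity across all clauses.
Pure literals: x2 (negative only).
Count = 1.

1


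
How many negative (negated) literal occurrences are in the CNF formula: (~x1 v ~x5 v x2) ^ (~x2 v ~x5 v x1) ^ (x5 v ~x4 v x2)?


Scan each clause for negated literals.
Clause 1: 2 negative; Clause 2: 2 negative; Clause 3: 1 negative.
Total negative literal occurrences = 5.

5


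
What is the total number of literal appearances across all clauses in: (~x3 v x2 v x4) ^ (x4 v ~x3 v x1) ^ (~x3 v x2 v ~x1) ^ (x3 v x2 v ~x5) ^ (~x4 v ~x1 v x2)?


Clause lengths: 3, 3, 3, 3, 3.
Sum = 3 + 3 + 3 + 3 + 3 = 15.

15


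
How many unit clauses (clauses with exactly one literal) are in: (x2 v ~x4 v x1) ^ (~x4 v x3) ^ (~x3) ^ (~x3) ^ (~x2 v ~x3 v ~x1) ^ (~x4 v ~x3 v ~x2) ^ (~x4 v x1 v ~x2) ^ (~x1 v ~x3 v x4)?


A unit clause contains exactly one literal.
Unit clauses found: (~x3), (~x3).
Count = 2.

2


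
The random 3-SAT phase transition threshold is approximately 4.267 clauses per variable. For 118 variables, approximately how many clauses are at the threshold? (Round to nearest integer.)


The 3-SAT phase transition occurs at approximately 4.267 clauses per variable.
m = 4.267 * 118 = 503.506.
Rounded to nearest integer: 504.

504


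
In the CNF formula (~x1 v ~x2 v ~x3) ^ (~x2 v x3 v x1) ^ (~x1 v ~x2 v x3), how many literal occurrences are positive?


Scan each clause for unnegated literals.
Clause 1: 0 positive; Clause 2: 2 positive; Clause 3: 1 positive.
Total positive literal occurrences = 3.

3


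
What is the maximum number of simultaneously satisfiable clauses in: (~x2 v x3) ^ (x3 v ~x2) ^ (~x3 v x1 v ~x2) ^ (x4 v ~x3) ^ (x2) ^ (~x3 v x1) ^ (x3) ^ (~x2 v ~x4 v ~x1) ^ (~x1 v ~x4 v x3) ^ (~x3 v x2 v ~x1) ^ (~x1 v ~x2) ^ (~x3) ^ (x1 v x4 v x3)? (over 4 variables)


Enumerate all 16 truth assignments.
For each, count how many of the 13 clauses are satisfied.
The formula is not fully satisfiable, so the maximum is below 13.
Maximum simultaneously satisfiable clauses = 11.

11


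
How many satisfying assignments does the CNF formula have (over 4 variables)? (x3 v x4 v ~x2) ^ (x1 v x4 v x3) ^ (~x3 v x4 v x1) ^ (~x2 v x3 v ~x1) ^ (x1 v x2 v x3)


Enumerate all 16 truth assignments over 4 variables.
Test each against every clause.
Satisfying assignments found: 9.

9


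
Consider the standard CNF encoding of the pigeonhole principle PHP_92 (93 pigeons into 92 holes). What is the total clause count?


The PHP encoding has two parts:
1) At-least-one-hole clauses: 93 (one per pigeon, each with 92 literals).
2) At-most-one-pigeon-per-hole clauses: 92 holes * C(93,2) = 92 * 4278 = 393576.
Total clauses = 93 + 393576 = 393669.

393669


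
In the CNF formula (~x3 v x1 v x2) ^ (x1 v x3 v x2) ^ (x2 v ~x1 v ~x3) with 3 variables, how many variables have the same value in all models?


Find all satisfying assignments: 5 model(s).
Check which variables have the same value in every model.
No variable is fixed across all models.
Backbone size = 0.

0


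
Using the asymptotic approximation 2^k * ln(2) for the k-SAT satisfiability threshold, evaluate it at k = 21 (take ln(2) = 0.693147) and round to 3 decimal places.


Using the asymptotic formula: threshold ~ 2^k * ln(2).
2^21 = 2097152.
2097152 * 0.693147 = 1453634.617.

1453634.617


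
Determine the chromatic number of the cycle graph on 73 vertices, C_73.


An odd cycle cannot be 2-colored: alternating two colors around the cycle returns to the start with a conflict.
Since 73 is odd, three colors are required (and three suffice).
Chromatic number = 3.

3


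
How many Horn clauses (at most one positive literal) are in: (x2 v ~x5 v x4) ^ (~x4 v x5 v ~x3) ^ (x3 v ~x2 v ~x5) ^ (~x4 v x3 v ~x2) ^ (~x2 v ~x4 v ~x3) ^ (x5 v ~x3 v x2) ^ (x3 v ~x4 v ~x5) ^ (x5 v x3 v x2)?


A Horn clause has at most one positive literal.
Clause 1: 2 positive lit(s) -> not Horn
Clause 2: 1 positive lit(s) -> Horn
Clause 3: 1 positive lit(s) -> Horn
Clause 4: 1 positive lit(s) -> Horn
Clause 5: 0 positive lit(s) -> Horn
Clause 6: 2 positive lit(s) -> not Horn
Clause 7: 1 positive lit(s) -> Horn
Clause 8: 3 positive lit(s) -> not Horn
Total Horn clauses = 5.

5


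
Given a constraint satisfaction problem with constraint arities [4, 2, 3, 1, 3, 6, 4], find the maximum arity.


The arities are: 4, 2, 3, 1, 3, 6, 4.
Scan for the maximum value.
Maximum arity = 6.

6


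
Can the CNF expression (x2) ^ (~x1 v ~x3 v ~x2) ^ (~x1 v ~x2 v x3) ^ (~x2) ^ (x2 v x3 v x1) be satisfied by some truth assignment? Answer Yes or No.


Check all 8 possible truth assignments.
Number of satisfying assignments found: 0.
The formula is unsatisfiable.

No


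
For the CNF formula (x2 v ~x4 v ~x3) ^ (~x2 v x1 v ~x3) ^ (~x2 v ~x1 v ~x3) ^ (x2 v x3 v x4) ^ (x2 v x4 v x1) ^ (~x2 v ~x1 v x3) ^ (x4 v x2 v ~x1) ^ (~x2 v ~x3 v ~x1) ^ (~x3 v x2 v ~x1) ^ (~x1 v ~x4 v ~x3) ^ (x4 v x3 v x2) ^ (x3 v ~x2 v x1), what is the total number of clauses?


Each group enclosed in parentheses joined by ^ is one clause.
Counting the conjuncts: 12 clauses.

12


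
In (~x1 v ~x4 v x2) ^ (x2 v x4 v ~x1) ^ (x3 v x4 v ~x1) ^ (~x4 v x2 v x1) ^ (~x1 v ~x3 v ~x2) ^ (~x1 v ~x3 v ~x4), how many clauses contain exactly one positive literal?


A definite clause has exactly one positive literal.
Clause 1: 1 positive -> definite
Clause 2: 2 positive -> not definite
Clause 3: 2 positive -> not definite
Clause 4: 2 positive -> not definite
Clause 5: 0 positive -> not definite
Clause 6: 0 positive -> not definite
Definite clause count = 1.

1


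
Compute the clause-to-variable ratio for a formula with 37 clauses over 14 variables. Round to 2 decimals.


Clause-to-variable ratio = clauses / variables.
37 / 14 = 2.64.

2.64


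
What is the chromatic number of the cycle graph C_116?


A cycle on an even number of vertices is bipartite: alternate two colors around the cycle.
Since 116 is even, two colors suffice, and at least two are needed because the graph has edges.
Chromatic number = 2.

2


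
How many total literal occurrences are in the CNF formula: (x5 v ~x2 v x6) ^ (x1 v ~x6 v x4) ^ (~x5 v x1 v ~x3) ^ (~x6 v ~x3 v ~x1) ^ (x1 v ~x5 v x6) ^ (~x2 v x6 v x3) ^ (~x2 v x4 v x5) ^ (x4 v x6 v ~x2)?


Clause lengths: 3, 3, 3, 3, 3, 3, 3, 3.
Sum = 3 + 3 + 3 + 3 + 3 + 3 + 3 + 3 = 24.

24


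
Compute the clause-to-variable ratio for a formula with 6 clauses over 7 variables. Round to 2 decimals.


Clause-to-variable ratio = clauses / variables.
6 / 7 = 0.86.

0.86


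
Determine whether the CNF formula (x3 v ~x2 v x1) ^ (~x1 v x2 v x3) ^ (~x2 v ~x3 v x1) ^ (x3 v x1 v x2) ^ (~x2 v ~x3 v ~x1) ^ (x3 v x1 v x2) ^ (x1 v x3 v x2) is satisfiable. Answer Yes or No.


Check all 8 possible truth assignments.
Number of satisfying assignments found: 3.
The formula is satisfiable.

Yes


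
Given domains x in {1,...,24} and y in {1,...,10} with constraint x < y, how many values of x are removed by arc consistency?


For the constraint x < y, x needs a supporting value in y's domain.
x can be at most 9 (one less than y's maximum).
Valid x values from domain: 9 out of 24.
Pruned = 24 - 9 = 15.

15


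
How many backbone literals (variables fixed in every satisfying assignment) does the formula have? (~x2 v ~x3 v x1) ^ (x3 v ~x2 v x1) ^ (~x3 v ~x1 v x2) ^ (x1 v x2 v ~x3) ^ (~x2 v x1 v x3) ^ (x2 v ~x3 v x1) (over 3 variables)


Find all satisfying assignments: 4 model(s).
Check which variables have the same value in every model.
No variable is fixed across all models.
Backbone size = 0.

0


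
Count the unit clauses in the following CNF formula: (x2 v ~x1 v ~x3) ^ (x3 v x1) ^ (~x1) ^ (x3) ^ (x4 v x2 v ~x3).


A unit clause contains exactly one literal.
Unit clauses found: (~x1), (x3).
Count = 2.

2


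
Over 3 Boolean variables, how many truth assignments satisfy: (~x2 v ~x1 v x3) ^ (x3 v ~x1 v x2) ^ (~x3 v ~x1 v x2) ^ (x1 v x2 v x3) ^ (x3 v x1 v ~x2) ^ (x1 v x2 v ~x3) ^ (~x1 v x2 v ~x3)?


Enumerate all 8 truth assignments over 3 variables.
Test each against every clause.
Satisfying assignments found: 2.

2


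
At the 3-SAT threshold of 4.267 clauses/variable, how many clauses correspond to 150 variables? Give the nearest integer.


The 3-SAT phase transition occurs at approximately 4.267 clauses per variable.
m = 4.267 * 150 = 640.05.
Rounded to nearest integer: 640.

640


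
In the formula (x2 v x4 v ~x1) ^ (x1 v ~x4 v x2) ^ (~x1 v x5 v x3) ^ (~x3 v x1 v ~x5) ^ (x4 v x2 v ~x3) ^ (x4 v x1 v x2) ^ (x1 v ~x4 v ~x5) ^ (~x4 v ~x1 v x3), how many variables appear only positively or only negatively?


A pure literal appears in only one polarity across all clauses.
Pure literals: x2 (positive only).
Count = 1.

1


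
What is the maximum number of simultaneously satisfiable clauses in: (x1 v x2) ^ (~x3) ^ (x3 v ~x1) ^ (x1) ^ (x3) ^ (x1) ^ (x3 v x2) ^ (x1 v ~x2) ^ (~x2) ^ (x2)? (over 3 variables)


Enumerate all 8 truth assignments.
For each, count how many of the 10 clauses are satisfied.
The formula is not fully satisfiable, so the maximum is below 10.
Maximum simultaneously satisfiable clauses = 8.

8


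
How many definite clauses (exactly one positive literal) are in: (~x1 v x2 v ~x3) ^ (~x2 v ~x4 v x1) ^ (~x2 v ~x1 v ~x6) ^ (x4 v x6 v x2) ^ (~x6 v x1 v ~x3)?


A definite clause has exactly one positive literal.
Clause 1: 1 positive -> definite
Clause 2: 1 positive -> definite
Clause 3: 0 positive -> not definite
Clause 4: 3 positive -> not definite
Clause 5: 1 positive -> definite
Definite clause count = 3.

3


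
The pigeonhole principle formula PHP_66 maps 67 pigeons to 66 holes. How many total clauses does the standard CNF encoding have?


The PHP encoding has two parts:
1) At-least-one-hole clauses: 67 (one per pigeon, each with 66 literals).
2) At-most-one-pigeon-per-hole clauses: 66 holes * C(67,2) = 66 * 2211 = 145926.
Total clauses = 67 + 145926 = 145993.

145993


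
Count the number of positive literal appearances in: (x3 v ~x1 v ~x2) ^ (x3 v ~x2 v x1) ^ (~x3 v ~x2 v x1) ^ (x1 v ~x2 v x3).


Scan each clause for unnegated literals.
Clause 1: 1 positive; Clause 2: 2 positive; Clause 3: 1 positive; Clause 4: 2 positive.
Total positive literal occurrences = 6.

6


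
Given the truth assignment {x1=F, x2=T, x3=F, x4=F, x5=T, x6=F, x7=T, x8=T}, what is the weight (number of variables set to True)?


The weight is the number of variables assigned True.
True variables: x2, x5, x7, x8.
Weight = 4.

4


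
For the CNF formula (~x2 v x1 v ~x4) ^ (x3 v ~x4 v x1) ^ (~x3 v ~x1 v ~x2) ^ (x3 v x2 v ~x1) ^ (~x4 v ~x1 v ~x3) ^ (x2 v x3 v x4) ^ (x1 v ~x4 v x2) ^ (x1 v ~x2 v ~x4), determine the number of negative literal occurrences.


Scan each clause for negated literals.
Clause 1: 2 negative; Clause 2: 1 negative; Clause 3: 3 negative; Clause 4: 1 negative; Clause 5: 3 negative; Clause 6: 0 negative; Clause 7: 1 negative; Clause 8: 2 negative.
Total negative literal occurrences = 13.

13


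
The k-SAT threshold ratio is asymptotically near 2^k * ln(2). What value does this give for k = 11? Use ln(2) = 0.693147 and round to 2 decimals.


Using the asymptotic formula: threshold ~ 2^k * ln(2).
2^11 = 2048.
2048 * 0.693147 = 1419.57.

1419.57


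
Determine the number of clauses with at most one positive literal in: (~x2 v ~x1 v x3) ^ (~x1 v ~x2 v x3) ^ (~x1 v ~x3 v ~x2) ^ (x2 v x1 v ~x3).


A Horn clause has at most one positive literal.
Clause 1: 1 positive lit(s) -> Horn
Clause 2: 1 positive lit(s) -> Horn
Clause 3: 0 positive lit(s) -> Horn
Clause 4: 2 positive lit(s) -> not Horn
Total Horn clauses = 3.

3


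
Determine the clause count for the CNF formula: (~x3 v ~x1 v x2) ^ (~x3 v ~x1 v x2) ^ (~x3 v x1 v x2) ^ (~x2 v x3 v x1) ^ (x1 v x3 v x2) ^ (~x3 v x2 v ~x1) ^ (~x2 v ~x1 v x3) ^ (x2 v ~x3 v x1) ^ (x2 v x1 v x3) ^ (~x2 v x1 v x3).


Each group enclosed in parentheses joined by ^ is one clause.
Counting the conjuncts: 10 clauses.

10


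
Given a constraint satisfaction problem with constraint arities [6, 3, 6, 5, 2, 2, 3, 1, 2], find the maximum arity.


The arities are: 6, 3, 6, 5, 2, 2, 3, 1, 2.
Scan for the maximum value.
Maximum arity = 6.

6


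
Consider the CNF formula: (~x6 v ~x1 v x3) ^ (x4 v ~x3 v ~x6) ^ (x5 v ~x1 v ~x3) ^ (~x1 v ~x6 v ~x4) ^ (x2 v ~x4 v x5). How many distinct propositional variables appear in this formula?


Identify each distinct variable in the formula.
Variables found: x1, x2, x3, x4, x5, x6.
Total distinct variables = 6.

6


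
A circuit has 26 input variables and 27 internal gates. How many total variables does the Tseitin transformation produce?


The Tseitin transformation introduces one auxiliary variable per gate.
Total variables = inputs + gates = 26 + 27 = 53.

53


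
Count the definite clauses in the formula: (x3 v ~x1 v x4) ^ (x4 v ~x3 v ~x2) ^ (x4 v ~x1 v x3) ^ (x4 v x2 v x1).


A definite clause has exactly one positive literal.
Clause 1: 2 positive -> not definite
Clause 2: 1 positive -> definite
Clause 3: 2 positive -> not definite
Clause 4: 3 positive -> not definite
Definite clause count = 1.

1


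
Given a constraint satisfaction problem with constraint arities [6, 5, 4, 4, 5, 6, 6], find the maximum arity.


The arities are: 6, 5, 4, 4, 5, 6, 6.
Scan for the maximum value.
Maximum arity = 6.

6


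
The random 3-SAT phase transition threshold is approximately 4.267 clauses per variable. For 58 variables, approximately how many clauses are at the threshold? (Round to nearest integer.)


The 3-SAT phase transition occurs at approximately 4.267 clauses per variable.
m = 4.267 * 58 = 247.486.
Rounded to nearest integer: 247.

247


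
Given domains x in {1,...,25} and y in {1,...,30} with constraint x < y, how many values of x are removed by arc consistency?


For the constraint x < y, x needs a supporting value in y's domain.
x can be at most 29 (one less than y's maximum).
Valid x values from domain: 25 out of 25.
Pruned = 25 - 25 = 0.

0


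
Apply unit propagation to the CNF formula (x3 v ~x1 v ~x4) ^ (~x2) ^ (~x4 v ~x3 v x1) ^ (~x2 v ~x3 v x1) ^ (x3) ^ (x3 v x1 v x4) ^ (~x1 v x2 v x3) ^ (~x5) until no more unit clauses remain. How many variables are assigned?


Unit propagation repeatedly assigns the literal in any unit clause, then simplifies.
Assignments in order: x2 = F, x3 = T, x5 = F.
No further unit clauses remain.
Total variables assigned = 3.

3


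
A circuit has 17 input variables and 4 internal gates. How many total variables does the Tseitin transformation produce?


The Tseitin transformation introduces one auxiliary variable per gate.
Total variables = inputs + gates = 17 + 4 = 21.

21


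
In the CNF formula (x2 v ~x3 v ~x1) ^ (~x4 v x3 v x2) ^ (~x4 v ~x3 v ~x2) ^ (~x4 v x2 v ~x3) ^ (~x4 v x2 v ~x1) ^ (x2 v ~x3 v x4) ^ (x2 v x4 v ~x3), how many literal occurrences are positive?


Scan each clause for unnegated literals.
Clause 1: 1 positive; Clause 2: 2 positive; Clause 3: 0 positive; Clause 4: 1 positive; Clause 5: 1 positive; Clause 6: 2 positive; Clause 7: 2 positive.
Total positive literal occurrences = 9.

9


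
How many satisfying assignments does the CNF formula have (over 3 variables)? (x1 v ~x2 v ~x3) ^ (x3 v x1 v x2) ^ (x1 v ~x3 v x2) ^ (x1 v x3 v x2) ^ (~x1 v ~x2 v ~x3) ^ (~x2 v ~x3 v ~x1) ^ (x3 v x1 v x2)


Enumerate all 8 truth assignments over 3 variables.
Test each against every clause.
Satisfying assignments found: 4.

4


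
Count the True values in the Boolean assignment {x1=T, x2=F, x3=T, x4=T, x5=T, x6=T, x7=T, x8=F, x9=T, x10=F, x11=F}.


The weight is the number of variables assigned True.
True variables: x1, x3, x4, x5, x6, x7, x9.
Weight = 7.

7


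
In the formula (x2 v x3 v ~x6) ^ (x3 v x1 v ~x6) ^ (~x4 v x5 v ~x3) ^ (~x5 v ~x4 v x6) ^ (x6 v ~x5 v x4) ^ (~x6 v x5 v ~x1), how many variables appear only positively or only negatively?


A pure literal appears in only one polarity across all clauses.
Pure literals: x2 (positive only).
Count = 1.

1


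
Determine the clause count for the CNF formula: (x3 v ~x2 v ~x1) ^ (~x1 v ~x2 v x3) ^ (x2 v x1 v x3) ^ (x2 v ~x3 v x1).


Each group enclosed in parentheses joined by ^ is one clause.
Counting the conjuncts: 4 clauses.

4


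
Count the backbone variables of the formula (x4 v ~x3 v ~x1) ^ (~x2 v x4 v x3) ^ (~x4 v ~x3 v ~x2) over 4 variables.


Find all satisfying assignments: 10 model(s).
Check which variables have the same value in every model.
No variable is fixed across all models.
Backbone size = 0.

0


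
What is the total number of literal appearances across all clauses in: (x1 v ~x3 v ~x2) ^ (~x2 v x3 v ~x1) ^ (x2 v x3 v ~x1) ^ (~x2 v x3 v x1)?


Clause lengths: 3, 3, 3, 3.
Sum = 3 + 3 + 3 + 3 = 12.

12


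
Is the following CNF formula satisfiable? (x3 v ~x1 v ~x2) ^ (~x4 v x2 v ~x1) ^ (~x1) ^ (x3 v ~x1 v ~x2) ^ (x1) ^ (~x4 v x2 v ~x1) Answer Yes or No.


Check all 16 possible truth assignments.
Number of satisfying assignments found: 0.
The formula is unsatisfiable.

No


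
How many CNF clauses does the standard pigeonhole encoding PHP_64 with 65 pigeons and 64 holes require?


The PHP encoding has two parts:
1) At-least-one-hole clauses: 65 (one per pigeon, each with 64 literals).
2) At-most-one-pigeon-per-hole clauses: 64 holes * C(65,2) = 64 * 2080 = 133120.
Total clauses = 65 + 133120 = 133185.

133185


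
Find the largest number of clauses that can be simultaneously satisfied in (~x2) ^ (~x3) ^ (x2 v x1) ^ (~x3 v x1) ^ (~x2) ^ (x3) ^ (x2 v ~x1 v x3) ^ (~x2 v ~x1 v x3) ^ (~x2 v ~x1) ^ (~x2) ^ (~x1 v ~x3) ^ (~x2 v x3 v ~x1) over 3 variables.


Enumerate all 8 truth assignments.
For each, count how many of the 12 clauses are satisfied.
The formula is not fully satisfiable, so the maximum is below 12.
Maximum simultaneously satisfiable clauses = 10.

10


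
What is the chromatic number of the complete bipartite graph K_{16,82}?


K_{16,82} is bipartite by definition: the two parts are independent sets, with every edge crossing between them.
Color all vertices in one part with color 1 and all vertices in the other part with color 2.
Since the graph has at least one edge, one color does not suffice.
Chromatic number = 2.

2


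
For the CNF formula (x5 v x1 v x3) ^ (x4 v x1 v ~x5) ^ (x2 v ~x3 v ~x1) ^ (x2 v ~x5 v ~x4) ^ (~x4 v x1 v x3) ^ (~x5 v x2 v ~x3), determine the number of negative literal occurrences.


Scan each clause for negated literals.
Clause 1: 0 negative; Clause 2: 1 negative; Clause 3: 2 negative; Clause 4: 2 negative; Clause 5: 1 negative; Clause 6: 2 negative.
Total negative literal occurrences = 8.

8


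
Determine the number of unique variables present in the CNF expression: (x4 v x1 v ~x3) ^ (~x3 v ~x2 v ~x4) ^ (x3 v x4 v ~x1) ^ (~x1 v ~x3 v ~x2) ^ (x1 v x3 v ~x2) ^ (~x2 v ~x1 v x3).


Identify each distinct variable in the formula.
Variables found: x1, x2, x3, x4.
Total distinct variables = 4.

4


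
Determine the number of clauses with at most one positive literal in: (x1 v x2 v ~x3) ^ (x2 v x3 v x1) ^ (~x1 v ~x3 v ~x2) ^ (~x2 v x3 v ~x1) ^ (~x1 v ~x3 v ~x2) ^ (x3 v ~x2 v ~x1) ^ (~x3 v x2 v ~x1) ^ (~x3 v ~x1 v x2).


A Horn clause has at most one positive literal.
Clause 1: 2 positive lit(s) -> not Horn
Clause 2: 3 positive lit(s) -> not Horn
Clause 3: 0 positive lit(s) -> Horn
Clause 4: 1 positive lit(s) -> Horn
Clause 5: 0 positive lit(s) -> Horn
Clause 6: 1 positive lit(s) -> Horn
Clause 7: 1 positive lit(s) -> Horn
Clause 8: 1 positive lit(s) -> Horn
Total Horn clauses = 6.

6


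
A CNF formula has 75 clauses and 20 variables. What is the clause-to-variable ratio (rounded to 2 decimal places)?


Clause-to-variable ratio = clauses / variables.
75 / 20 = 3.75.

3.75


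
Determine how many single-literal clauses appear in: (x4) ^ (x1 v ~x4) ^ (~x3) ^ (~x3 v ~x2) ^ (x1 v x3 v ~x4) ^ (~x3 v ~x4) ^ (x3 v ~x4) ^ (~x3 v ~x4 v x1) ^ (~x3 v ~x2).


A unit clause contains exactly one literal.
Unit clauses found: (x4), (~x3).
Count = 2.

2


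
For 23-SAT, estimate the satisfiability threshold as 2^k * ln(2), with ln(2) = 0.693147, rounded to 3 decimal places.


Using the asymptotic formula: threshold ~ 2^k * ln(2).
2^23 = 8388608.
8388608 * 0.693147 = 5814538.469.

5814538.469


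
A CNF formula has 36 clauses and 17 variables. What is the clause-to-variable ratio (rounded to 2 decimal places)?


Clause-to-variable ratio = clauses / variables.
36 / 17 = 2.12.

2.12


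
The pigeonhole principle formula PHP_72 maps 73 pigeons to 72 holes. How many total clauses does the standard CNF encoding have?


The PHP encoding has two parts:
1) At-least-one-hole clauses: 73 (one per pigeon, each with 72 literals).
2) At-most-one-pigeon-per-hole clauses: 72 holes * C(73,2) = 72 * 2628 = 189216.
Total clauses = 73 + 189216 = 189289.

189289


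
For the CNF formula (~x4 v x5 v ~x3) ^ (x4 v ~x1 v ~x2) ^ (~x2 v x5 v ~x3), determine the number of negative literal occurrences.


Scan each clause for negated literals.
Clause 1: 2 negative; Clause 2: 2 negative; Clause 3: 2 negative.
Total negative literal occurrences = 6.

6


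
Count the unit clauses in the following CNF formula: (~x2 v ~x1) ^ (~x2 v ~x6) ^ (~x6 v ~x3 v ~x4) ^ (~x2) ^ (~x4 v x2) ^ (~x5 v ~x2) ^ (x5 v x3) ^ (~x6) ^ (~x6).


A unit clause contains exactly one literal.
Unit clauses found: (~x2), (~x6), (~x6).
Count = 3.

3


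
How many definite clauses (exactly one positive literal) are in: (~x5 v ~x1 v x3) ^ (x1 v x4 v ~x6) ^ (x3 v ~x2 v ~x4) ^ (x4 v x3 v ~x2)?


A definite clause has exactly one positive literal.
Clause 1: 1 positive -> definite
Clause 2: 2 positive -> not definite
Clause 3: 1 positive -> definite
Clause 4: 2 positive -> not definite
Definite clause count = 2.

2


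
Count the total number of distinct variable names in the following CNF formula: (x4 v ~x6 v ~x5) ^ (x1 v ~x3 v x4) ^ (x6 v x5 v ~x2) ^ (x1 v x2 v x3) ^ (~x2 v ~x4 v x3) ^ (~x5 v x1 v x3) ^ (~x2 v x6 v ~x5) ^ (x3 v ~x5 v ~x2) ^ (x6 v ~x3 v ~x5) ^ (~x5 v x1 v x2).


Identify each distinct variable in the formula.
Variables found: x1, x2, x3, x4, x5, x6.
Total distinct variables = 6.

6


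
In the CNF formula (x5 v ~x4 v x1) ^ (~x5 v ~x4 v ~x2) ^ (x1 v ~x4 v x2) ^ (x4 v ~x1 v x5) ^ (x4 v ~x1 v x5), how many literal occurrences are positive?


Scan each clause for unnegated literals.
Clause 1: 2 positive; Clause 2: 0 positive; Clause 3: 2 positive; Clause 4: 2 positive; Clause 5: 2 positive.
Total positive literal occurrences = 8.

8


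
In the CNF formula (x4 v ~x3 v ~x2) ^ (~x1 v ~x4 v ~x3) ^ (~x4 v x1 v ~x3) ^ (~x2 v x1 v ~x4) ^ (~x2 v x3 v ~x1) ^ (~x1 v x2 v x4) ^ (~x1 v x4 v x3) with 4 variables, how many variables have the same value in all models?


Find all satisfying assignments: 5 model(s).
Check which variables have the same value in every model.
No variable is fixed across all models.
Backbone size = 0.

0


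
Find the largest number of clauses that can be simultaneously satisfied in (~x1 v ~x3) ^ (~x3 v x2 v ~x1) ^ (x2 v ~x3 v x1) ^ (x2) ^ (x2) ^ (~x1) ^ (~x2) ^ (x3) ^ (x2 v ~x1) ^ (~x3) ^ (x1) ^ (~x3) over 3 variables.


Enumerate all 8 truth assignments.
For each, count how many of the 12 clauses are satisfied.
The formula is not fully satisfiable, so the maximum is below 12.
Maximum simultaneously satisfiable clauses = 9.

9


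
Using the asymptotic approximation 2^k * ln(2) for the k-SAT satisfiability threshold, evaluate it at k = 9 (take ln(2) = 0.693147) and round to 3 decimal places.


Using the asymptotic formula: threshold ~ 2^k * ln(2).
2^9 = 512.
512 * 0.693147 = 354.891.

354.891


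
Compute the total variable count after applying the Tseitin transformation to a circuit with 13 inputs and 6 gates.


The Tseitin transformation introduces one auxiliary variable per gate.
Total variables = inputs + gates = 13 + 6 = 19.

19


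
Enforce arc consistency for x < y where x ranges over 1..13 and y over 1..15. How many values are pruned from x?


For the constraint x < y, x needs a supporting value in y's domain.
x can be at most 14 (one less than y's maximum).
Valid x values from domain: 13 out of 13.
Pruned = 13 - 13 = 0.

0


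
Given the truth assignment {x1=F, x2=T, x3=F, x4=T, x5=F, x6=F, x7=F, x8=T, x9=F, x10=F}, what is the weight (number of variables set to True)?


The weight is the number of variables assigned True.
True variables: x2, x4, x8.
Weight = 3.

3


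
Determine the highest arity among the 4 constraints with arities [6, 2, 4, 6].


The arities are: 6, 2, 4, 6.
Scan for the maximum value.
Maximum arity = 6.

6


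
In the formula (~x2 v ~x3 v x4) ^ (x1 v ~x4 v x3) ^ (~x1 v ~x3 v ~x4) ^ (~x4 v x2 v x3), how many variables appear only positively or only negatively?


A pure literal appears in only one polarity across all clauses.
No pure literals found.
Count = 0.

0


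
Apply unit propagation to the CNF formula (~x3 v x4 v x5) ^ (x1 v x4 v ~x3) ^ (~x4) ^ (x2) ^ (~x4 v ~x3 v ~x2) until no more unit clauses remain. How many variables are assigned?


Unit propagation repeatedly assigns the literal in any unit clause, then simplifies.
Assignments in order: x4 = F, x2 = T.
No further unit clauses remain.
Total variables assigned = 2.

2


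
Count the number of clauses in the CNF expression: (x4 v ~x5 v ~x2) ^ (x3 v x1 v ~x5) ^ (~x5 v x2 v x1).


Each group enclosed in parentheses joined by ^ is one clause.
Counting the conjuncts: 3 clauses.

3


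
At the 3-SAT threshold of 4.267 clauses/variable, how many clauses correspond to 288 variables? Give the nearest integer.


The 3-SAT phase transition occurs at approximately 4.267 clauses per variable.
m = 4.267 * 288 = 1228.896.
Rounded to nearest integer: 1229.

1229


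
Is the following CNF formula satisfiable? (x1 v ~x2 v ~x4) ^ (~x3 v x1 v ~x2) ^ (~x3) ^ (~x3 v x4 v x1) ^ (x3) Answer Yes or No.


Check all 16 possible truth assignments.
Number of satisfying assignments found: 0.
The formula is unsatisfiable.

No


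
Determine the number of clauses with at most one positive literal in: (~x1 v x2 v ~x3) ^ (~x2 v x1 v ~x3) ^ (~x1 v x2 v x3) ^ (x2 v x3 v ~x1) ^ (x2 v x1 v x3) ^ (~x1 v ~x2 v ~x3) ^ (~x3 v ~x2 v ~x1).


A Horn clause has at most one positive literal.
Clause 1: 1 positive lit(s) -> Horn
Clause 2: 1 positive lit(s) -> Horn
Clause 3: 2 positive lit(s) -> not Horn
Clause 4: 2 positive lit(s) -> not Horn
Clause 5: 3 positive lit(s) -> not Horn
Clause 6: 0 positive lit(s) -> Horn
Clause 7: 0 positive lit(s) -> Horn
Total Horn clauses = 4.

4


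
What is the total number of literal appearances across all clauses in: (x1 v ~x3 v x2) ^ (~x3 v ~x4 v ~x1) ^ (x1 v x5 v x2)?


Clause lengths: 3, 3, 3.
Sum = 3 + 3 + 3 = 9.

9


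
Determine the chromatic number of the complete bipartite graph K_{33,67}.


K_{33,67} is bipartite by definition: the two parts are independent sets, with every edge crossing between them.
Color all vertices in one part with color 1 and all vertices in the other part with color 2.
Since the graph has at least one edge, one color does not suffice.
Chromatic number = 2.

2


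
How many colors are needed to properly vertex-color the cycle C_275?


An odd cycle cannot be 2-colored: alternating two colors around the cycle returns to the start with a conflict.
Since 275 is odd, three colors are required (and three suffice).
Chromatic number = 3.

3


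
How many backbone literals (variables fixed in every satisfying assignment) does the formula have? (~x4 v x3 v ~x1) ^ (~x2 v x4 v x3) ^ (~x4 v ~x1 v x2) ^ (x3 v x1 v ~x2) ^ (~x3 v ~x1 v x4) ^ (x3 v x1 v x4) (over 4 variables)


Find all satisfying assignments: 7 model(s).
Check which variables have the same value in every model.
No variable is fixed across all models.
Backbone size = 0.

0


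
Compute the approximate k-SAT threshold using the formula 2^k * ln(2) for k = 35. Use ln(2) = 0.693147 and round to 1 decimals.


Using the asymptotic formula: threshold ~ 2^k * ln(2).
2^35 = 34359738368.
34359738368 * 0.693147 = 23816349570.6.

23816349570.6


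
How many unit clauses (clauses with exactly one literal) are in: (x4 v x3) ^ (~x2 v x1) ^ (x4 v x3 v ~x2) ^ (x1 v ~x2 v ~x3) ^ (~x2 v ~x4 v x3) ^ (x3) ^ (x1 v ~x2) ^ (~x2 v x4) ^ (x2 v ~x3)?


A unit clause contains exactly one literal.
Unit clauses found: (x3).
Count = 1.

1


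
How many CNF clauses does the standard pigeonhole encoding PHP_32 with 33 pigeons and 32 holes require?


The PHP encoding has two parts:
1) At-least-one-hole clauses: 33 (one per pigeon, each with 32 literals).
2) At-most-one-pigeon-per-hole clauses: 32 holes * C(33,2) = 32 * 528 = 16896.
Total clauses = 33 + 16896 = 16929.

16929


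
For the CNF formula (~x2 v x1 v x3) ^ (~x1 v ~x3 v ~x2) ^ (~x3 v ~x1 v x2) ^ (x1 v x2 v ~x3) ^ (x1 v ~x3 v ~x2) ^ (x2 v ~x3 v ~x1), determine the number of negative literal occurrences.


Scan each clause for negated literals.
Clause 1: 1 negative; Clause 2: 3 negative; Clause 3: 2 negative; Clause 4: 1 negative; Clause 5: 2 negative; Clause 6: 2 negative.
Total negative literal occurrences = 11.

11


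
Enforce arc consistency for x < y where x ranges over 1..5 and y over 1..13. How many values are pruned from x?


For the constraint x < y, x needs a supporting value in y's domain.
x can be at most 12 (one less than y's maximum).
Valid x values from domain: 5 out of 5.
Pruned = 5 - 5 = 0.

0


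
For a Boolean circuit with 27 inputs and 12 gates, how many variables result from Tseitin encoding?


The Tseitin transformation introduces one auxiliary variable per gate.
Total variables = inputs + gates = 27 + 12 = 39.

39


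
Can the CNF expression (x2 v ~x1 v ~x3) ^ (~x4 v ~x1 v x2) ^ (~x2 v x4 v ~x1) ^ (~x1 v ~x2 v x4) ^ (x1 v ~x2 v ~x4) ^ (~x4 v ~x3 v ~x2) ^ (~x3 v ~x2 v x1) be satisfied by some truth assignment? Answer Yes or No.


Check all 16 possible truth assignments.
Number of satisfying assignments found: 7.
The formula is satisfiable.

Yes


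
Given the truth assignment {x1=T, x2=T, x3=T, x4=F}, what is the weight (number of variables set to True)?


The weight is the number of variables assigned True.
True variables: x1, x2, x3.
Weight = 3.

3


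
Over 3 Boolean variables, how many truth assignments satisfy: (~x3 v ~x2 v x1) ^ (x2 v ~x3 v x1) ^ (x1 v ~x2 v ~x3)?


Enumerate all 8 truth assignments over 3 variables.
Test each against every clause.
Satisfying assignments found: 6.

6


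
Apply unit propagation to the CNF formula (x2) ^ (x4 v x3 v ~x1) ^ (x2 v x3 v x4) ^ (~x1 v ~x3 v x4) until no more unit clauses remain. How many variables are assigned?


Unit propagation repeatedly assigns the literal in any unit clause, then simplifies.
Assignments in order: x2 = T.
No further unit clauses remain.
Total variables assigned = 1.

1
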